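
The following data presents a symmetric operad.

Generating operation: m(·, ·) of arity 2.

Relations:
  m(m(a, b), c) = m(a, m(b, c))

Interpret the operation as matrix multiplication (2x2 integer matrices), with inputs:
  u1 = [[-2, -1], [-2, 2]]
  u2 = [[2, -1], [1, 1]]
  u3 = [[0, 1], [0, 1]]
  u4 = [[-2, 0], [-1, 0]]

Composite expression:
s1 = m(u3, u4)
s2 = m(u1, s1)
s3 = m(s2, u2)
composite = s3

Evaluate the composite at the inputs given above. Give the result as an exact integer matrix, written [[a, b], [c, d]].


m(u3, u4) = [[-1, 0], [-1, 0]]
m(u1, m(u3, u4)) = [[3, 0], [0, 0]]
m(m(u1, m(u3, u4)), u2) = [[6, -3], [0, 0]]

[[6, -3], [0, 0]]


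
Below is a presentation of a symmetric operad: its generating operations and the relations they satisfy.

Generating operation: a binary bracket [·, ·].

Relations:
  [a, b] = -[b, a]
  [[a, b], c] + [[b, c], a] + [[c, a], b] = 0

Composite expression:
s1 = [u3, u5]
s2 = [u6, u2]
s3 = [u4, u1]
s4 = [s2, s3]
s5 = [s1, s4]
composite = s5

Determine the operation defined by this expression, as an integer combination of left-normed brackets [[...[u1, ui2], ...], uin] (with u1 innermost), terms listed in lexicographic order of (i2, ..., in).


Expand each bracket as ab - ba; the u1-initial words give the coefficients.
Composite bracket: [[u3, u5], [[u6, u2], [u4, u1]]]
The bracket unfolds into 32 signed words via [a, b] = ab - ba (2^5 = 32).
Collect the words opening with u1:
  from u1u4u2u6u3u5, sign +1: term +[[[[[u1, u4], u2], u6], u3], u5]
  from u1u4u2u6u5u3, sign -1: term -[[[[[u1, u4], u2], u6], u5], u3]
  from u1u4u6u2u3u5, sign -1: term -[[[[[u1, u4], u6], u2], u3], u5]
  from u1u4u6u2u5u3, sign +1: term +[[[[[u1, u4], u6], u2], u5], u3]

[[[[[u1, u4], u2], u6], u3], u5] - [[[[[u1, u4], u2], u6], u5], u3] - [[[[[u1, u4], u6], u2], u3], u5] + [[[[[u1, u4], u6], u2], u5], u3]


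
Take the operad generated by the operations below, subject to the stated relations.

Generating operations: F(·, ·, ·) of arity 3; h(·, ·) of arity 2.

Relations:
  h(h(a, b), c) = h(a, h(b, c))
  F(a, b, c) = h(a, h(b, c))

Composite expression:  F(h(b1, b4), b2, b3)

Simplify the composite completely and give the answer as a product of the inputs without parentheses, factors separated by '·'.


b1 · b4 · b2 · b3

The F-tree's shape is irrelevant; the b-reading-order decides.
h(b1, b4) unparenthesizes to b1 · b4
F(h(b1, b4), b2, b3) unparenthesizes to b1 · b4 · b2 · b3


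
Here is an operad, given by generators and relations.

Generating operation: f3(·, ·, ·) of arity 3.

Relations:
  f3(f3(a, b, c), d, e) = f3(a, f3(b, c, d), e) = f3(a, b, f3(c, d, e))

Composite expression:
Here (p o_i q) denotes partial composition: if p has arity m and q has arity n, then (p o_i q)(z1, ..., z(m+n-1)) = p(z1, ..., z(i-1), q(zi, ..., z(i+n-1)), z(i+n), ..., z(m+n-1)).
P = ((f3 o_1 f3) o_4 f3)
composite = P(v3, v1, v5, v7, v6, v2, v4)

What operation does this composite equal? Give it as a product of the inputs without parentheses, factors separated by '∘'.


v3 ∘ v1 ∘ v5 ∘ v7 ∘ v6 ∘ v2 ∘ v4

Key point: f3 is associative — brackets drop, the v-order remains.
f3(v3, v1, v5) flattens to v3 ∘ v1 ∘ v5
f3(v7, v6, v2) flattens to v7 ∘ v6 ∘ v2
f3(f3(v3, v1, v5), f3(v7, v6, v2), v4) flattens to v3 ∘ v1 ∘ v5 ∘ v7 ∘ v6 ∘ v2 ∘ v4


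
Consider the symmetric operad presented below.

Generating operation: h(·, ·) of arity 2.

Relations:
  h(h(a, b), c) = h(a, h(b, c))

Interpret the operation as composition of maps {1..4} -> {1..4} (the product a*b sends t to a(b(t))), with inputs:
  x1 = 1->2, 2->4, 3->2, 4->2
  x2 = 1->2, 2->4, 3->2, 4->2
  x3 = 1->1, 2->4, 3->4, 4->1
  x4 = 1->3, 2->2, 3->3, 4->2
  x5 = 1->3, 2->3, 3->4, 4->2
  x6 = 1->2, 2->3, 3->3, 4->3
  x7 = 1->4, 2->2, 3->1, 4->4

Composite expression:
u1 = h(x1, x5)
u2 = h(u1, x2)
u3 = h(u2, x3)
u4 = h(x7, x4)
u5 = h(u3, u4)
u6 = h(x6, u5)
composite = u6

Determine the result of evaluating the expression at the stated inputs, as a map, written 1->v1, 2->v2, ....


1->3, 2->3, 3->3, 4->3


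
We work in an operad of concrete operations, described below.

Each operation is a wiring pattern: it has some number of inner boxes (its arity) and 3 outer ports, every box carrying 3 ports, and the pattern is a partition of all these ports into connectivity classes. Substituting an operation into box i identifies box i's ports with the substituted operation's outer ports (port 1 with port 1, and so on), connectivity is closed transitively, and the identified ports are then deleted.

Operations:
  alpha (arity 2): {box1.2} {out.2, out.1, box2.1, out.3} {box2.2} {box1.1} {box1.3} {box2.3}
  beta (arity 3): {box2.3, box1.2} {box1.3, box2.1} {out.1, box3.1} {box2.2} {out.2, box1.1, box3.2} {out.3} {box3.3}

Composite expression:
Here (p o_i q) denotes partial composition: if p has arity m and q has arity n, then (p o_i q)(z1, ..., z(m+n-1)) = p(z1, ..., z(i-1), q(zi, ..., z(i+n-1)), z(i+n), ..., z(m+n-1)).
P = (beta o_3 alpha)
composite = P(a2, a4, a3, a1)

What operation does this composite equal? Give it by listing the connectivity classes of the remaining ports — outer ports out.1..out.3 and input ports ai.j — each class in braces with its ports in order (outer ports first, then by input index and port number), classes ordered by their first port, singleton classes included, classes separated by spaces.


{out.1, out.2, a1.1, a2.1} {out.3} {a1.2} {a1.3} {a2.2, a4.3} {a2.3, a4.1} {a3.1} {a3.2} {a3.3} {a4.2}

Substituting into beta glues patterns; closure does the rest.
composing alpha on (a3, a1), with out.j its own outer ports: {out.1, out.2, out.3, a1.1} {a1.2} {a1.3} {a3.1} {a3.2} {a3.3}
composing beta on (a2, a4, a3, a1), with out.j its own outer ports: {out.1, out.2, a1.1, a2.1} {out.3} {a1.2} {a1.3} {a2.2, a4.3} {a2.3, a4.1} {a3.1} {a3.2} {a3.3} {a4.2}


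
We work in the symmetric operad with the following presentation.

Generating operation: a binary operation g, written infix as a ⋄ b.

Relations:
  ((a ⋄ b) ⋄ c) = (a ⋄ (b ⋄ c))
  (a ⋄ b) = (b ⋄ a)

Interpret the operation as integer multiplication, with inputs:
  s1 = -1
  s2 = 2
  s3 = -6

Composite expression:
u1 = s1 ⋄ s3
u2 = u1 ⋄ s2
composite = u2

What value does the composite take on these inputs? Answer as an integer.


(s1 ⋄ s3) = 6
((s1 ⋄ s3) ⋄ s2) = 12

12


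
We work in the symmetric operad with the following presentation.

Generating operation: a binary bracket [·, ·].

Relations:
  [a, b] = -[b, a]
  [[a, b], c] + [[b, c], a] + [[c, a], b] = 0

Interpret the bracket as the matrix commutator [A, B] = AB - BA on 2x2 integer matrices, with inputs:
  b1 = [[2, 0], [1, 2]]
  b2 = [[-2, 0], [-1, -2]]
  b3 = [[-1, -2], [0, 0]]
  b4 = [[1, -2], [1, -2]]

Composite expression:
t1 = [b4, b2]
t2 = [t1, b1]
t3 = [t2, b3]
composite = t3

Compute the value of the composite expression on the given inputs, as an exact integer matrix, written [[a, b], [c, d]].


[b4, b2] = [[2, 0], [3, -2]]
[[b4, b2], b1] = [[0, 0], [-4, 0]]
[[[b4, b2], b1], b3] = [[-8, 0], [4, 8]]

[[-8, 0], [4, 8]]


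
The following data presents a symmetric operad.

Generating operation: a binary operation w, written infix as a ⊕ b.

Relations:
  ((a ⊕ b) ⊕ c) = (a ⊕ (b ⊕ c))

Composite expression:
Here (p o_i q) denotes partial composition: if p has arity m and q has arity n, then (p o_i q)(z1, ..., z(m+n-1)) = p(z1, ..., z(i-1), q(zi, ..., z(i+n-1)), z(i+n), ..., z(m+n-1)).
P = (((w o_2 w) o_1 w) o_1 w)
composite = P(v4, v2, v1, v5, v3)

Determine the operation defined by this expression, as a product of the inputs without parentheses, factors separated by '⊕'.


v4 ⊕ v2 ⊕ v1 ⊕ v5 ⊕ v3


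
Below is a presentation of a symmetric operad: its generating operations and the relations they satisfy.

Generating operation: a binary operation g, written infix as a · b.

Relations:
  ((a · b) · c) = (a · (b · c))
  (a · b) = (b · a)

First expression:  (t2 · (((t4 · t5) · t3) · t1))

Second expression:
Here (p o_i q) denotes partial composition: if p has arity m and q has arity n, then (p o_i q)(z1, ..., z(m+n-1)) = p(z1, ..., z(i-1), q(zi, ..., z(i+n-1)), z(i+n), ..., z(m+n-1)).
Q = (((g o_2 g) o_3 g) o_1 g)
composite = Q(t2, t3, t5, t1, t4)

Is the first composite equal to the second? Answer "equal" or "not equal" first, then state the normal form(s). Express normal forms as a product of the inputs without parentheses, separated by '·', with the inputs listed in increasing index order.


equal: each reduces to t1 · t2 · t3 · t4 · t5

The first expression reduces to t1 · t2 · t3 · t4 · t5
The second expression reduces to t1 · t2 · t3 · t4 · t5
Same normal form: equal.


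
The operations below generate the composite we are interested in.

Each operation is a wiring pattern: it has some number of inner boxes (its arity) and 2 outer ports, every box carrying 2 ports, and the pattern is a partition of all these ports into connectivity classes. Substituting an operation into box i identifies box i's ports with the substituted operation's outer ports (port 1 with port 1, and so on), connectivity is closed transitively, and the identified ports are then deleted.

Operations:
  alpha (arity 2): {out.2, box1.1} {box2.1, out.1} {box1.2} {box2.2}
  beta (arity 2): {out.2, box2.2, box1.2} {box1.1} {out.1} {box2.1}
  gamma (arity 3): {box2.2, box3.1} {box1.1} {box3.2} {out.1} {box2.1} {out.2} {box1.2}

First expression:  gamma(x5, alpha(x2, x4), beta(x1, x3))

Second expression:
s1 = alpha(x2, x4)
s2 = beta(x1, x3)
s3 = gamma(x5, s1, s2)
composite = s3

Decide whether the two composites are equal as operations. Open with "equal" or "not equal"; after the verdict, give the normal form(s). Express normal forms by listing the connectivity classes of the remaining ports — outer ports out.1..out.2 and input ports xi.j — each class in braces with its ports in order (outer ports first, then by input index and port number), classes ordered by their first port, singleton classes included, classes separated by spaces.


equal — both sides give {out.1} {out.2} {x1.1} {x1.2, x3.2} {x2.1} {x2.2} {x3.1} {x4.1} {x4.2} {x5.1} {x5.2}


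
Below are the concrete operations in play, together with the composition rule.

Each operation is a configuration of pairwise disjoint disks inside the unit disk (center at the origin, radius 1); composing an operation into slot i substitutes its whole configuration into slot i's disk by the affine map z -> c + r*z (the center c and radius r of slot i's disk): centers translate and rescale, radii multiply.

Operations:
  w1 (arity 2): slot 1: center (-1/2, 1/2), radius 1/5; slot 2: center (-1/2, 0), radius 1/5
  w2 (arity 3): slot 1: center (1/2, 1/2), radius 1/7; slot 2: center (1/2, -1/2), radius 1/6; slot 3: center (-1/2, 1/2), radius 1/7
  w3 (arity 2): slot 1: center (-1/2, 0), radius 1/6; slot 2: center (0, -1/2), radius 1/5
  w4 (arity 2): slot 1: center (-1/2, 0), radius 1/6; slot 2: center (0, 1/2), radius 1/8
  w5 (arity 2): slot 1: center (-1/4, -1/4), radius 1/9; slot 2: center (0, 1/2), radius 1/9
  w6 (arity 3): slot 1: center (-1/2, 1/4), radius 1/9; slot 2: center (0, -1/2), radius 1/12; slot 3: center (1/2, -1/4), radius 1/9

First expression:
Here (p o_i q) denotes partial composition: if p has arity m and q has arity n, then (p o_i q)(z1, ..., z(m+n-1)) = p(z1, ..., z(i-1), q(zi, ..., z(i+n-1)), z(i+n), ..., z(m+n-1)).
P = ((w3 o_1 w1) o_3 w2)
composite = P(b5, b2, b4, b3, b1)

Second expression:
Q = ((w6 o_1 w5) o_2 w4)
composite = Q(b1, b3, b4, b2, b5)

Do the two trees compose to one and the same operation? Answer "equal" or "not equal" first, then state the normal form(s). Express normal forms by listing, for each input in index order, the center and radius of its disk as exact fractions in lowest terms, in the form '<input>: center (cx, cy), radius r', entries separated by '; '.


not equal; the first gives b1: center (-1/10, -2/5), radius 1/35; b2: center (-7/12, 0), radius 1/30; b3: center (1/10, -3/5), radius 1/30; b4: center (1/10, -2/5), radius 1/35; b5: center (-7/12, 1/12), radius 1/30 and the second b1: center (-19/36, 2/9), radius 1/81; b2: center (0, -1/2), radius 1/12; b3: center (-41/81, 11/36), radius 1/486; b4: center (-1/2, 101/324), radius 1/648; b5: center (1/2, -1/4), radius 1/9

The first expression reduces to b1: center (-1/10, -2/5), radius 1/35; b2: center (-7/12, 0), radius 1/30; b3: center (1/10, -3/5), radius 1/30; b4: center (1/10, -2/5), radius 1/35; b5: center (-7/12, 1/12), radius 1/30
The second expression reduces to b1: center (-19/36, 2/9), radius 1/81; b2: center (0, -1/2), radius 1/12; b3: center (-41/81, 11/36), radius 1/486; b4: center (-1/2, 101/324), radius 1/648; b5: center (1/2, -1/4), radius 1/9
The normal forms differ: not equal.


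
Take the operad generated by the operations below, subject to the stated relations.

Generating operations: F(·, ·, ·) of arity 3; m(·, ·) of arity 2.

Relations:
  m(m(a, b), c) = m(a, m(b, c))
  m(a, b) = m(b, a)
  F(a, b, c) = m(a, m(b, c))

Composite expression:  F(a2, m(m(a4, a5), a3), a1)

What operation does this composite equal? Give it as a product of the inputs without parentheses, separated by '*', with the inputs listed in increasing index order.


a1 * a2 * a3 * a4 * a5

Key point: F commutes, so take the a-inputs in any fixed order.
m(a4, a5) flattens to a4 * a5
m(m(a4, a5), a3) flattens to a4 * a5 * a3
F(a2, m(m(a4, a5), a3), a1) flattens to a2 * a4 * a5 * a3 * a1
the factors in increasing index order: a1 * a2 * a3 * a4 * a5


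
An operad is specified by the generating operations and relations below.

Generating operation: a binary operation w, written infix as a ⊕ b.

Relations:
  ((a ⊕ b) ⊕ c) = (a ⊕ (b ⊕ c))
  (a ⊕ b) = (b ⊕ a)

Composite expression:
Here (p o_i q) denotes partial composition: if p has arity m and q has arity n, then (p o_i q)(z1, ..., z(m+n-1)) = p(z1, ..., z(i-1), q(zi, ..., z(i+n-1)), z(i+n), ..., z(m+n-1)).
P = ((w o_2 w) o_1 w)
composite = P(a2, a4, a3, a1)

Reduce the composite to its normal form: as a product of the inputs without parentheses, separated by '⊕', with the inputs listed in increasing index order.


Shape and order are irrelevant to w; the a-input set decides.
(a2 ⊕ a4) linearizes to a2 ⊕ a4
(a3 ⊕ a1) linearizes to a3 ⊕ a1
((a2 ⊕ a4) ⊕ (a3 ⊕ a1)) linearizes to a2 ⊕ a4 ⊕ a3 ⊕ a1
reordering the factors by index: a1 ⊕ a2 ⊕ a3 ⊕ a4

a1 ⊕ a2 ⊕ a3 ⊕ a4


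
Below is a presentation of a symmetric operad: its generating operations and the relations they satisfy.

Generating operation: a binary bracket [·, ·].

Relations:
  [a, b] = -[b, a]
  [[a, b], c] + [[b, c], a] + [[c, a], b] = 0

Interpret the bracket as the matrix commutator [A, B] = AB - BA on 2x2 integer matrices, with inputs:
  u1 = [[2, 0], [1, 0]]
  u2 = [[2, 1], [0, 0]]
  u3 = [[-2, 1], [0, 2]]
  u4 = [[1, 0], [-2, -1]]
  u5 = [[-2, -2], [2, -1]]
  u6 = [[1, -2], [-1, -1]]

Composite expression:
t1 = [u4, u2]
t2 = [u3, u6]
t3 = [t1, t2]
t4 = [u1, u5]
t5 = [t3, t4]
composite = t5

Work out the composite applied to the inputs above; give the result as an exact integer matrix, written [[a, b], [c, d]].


[u4, u2] = [[2, 2], [-4, -2]]
[u3, u6] = [[-1, 6], [-4, 1]]
[[u4, u2], [u3, u6]] = [[16, 28], [24, -16]]
[u1, u5] = [[2, -4], [-5, -2]]
[[[u4, u2], [u3, u6]], [u1, u5]] = [[-44, -240], [256, 44]]

[[-44, -240], [256, 44]]


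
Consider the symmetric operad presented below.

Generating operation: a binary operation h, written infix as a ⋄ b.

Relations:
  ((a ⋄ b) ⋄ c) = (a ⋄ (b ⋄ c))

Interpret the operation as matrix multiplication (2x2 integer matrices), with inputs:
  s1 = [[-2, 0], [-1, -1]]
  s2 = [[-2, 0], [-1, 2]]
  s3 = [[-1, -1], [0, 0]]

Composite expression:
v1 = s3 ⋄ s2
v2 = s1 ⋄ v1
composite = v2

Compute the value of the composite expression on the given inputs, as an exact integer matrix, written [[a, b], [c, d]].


(s3 ⋄ s2) = [[3, -2], [0, 0]]
(s1 ⋄ (s3 ⋄ s2)) = [[-6, 4], [-3, 2]]

[[-6, 4], [-3, 2]]


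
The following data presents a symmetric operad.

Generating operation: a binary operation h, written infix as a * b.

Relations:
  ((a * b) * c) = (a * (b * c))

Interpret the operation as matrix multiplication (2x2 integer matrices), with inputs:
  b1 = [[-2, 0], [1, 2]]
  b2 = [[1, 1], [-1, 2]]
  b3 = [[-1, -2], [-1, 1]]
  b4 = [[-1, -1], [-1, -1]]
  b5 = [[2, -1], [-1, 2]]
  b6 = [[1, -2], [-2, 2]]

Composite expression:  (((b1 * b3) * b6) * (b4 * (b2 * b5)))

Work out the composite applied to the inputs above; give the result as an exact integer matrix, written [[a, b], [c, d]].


[[-6, 12], [9, -18]]

(b1 * b3) = [[2, 4], [-3, 0]]
((b1 * b3) * b6) = [[-6, 4], [-3, 6]]
(b2 * b5) = [[1, 1], [-4, 5]]
(b4 * (b2 * b5)) = [[3, -6], [3, -6]]
(((b1 * b3) * b6) * (b4 * (b2 * b5))) = [[-6, 12], [9, -18]]


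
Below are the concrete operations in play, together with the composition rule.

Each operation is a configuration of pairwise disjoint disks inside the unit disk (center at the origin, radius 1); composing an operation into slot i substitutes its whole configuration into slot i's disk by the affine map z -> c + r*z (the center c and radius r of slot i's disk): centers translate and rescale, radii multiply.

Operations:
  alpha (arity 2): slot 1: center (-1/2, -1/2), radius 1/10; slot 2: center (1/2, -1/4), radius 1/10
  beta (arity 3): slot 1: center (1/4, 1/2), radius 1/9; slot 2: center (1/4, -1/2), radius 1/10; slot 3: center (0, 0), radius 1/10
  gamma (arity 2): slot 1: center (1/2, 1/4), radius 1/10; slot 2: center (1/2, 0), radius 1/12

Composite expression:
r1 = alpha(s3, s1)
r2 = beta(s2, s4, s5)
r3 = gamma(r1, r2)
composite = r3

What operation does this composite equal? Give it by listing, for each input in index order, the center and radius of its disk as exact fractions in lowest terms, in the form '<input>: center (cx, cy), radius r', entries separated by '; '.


s1: center (11/20, 9/40), radius 1/100; s2: center (25/48, 1/24), radius 1/108; s3: center (9/20, 1/5), radius 1/100; s4: center (25/48, -1/24), radius 1/120; s5: center (1/2, 0), radius 1/120


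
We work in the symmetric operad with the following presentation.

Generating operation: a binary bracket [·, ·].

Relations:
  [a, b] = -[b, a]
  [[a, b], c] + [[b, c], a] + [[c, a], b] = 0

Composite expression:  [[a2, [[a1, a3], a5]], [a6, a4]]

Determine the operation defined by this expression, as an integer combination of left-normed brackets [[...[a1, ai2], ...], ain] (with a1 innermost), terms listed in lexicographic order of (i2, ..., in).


[[[[[a1, a3], a5], a2], a4], a6] - [[[[[a1, a3], a5], a2], a6], a4]

Left-normed coefficients sit on the a1-initial expansion words.
Composite bracket: [[a2, [[a1, a3], a5]], [a6, a4]]
Under [a, b] = ab - ba we get 32 signed associative words (2^5 = 32).
Collect the words opening with a1:
  a1a3a5a2a4a6 appears with sign +1, giving the term +[[[[[a1, a3], a5], a2], a4], a6]
  a1a3a5a2a6a4 appears with sign -1, giving the term -[[[[[a1, a3], a5], a2], a6], a4]


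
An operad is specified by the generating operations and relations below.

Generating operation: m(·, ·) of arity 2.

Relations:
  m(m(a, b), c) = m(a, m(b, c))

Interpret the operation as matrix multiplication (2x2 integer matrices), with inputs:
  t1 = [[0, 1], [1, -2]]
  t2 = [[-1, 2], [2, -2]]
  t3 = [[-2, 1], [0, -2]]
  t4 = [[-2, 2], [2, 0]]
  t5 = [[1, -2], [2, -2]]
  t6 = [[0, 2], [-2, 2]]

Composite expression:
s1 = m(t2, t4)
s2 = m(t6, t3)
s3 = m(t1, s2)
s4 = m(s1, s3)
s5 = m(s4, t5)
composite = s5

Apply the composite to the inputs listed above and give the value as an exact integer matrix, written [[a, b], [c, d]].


[[-64, 24], [96, -32]]

m(t2, t4) = [[6, -2], [-8, 4]]
m(t6, t3) = [[0, -4], [4, -6]]
m(t1, m(t6, t3)) = [[4, -6], [-8, 8]]
m(m(t2, t4), m(t1, m(t6, t3))) = [[40, -52], [-64, 80]]
m(m(m(t2, t4), m(t1, m(t6, t3))), t5) = [[-64, 24], [96, -32]]


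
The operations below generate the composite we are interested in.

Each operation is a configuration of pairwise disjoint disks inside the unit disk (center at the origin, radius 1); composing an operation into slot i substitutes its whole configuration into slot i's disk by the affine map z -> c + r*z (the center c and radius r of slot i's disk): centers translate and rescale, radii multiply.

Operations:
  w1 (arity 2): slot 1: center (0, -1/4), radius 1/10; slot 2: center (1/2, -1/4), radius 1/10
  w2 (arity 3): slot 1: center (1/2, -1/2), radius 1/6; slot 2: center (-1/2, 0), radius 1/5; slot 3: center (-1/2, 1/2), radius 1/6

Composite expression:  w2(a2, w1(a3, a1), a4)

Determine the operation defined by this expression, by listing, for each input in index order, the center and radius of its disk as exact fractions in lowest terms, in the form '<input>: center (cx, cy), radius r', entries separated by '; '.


a1: center (-2/5, -1/20), radius 1/50; a2: center (1/2, -1/2), radius 1/6; a3: center (-1/2, -1/20), radius 1/50; a4: center (-1/2, 1/2), radius 1/6


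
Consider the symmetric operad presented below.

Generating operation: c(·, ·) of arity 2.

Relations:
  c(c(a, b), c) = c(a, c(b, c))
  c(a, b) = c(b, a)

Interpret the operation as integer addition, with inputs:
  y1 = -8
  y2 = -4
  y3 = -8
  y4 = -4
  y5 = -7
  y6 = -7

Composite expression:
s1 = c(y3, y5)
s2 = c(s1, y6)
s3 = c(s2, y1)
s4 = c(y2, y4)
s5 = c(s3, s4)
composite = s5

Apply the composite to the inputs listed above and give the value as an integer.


-38

c(y3, y5) = -15
c(c(y3, y5), y6) = -22
c(c(c(y3, y5), y6), y1) = -30
c(y2, y4) = -8
c(c(c(c(y3, y5), y6), y1), c(y2, y4)) = -38


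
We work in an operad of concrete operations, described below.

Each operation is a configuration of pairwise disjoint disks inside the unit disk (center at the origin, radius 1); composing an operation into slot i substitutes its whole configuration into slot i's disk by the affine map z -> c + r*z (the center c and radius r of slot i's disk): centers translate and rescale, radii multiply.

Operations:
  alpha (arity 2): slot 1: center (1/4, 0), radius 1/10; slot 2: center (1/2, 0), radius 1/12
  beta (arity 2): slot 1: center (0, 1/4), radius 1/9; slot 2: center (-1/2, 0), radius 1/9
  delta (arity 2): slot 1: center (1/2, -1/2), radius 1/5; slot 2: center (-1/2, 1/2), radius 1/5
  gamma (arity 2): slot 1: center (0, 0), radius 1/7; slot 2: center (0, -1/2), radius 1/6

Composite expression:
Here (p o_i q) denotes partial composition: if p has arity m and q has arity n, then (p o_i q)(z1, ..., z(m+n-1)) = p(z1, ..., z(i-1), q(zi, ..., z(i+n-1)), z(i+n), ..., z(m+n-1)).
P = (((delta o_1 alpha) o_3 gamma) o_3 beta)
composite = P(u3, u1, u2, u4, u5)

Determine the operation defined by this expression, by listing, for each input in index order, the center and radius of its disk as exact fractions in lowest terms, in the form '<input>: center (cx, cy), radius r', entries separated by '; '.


u1: center (3/5, -1/2), radius 1/60; u2: center (-1/2, 71/140), radius 1/315; u3: center (11/20, -1/2), radius 1/50; u4: center (-18/35, 1/2), radius 1/315; u5: center (-1/2, 2/5), radius 1/30


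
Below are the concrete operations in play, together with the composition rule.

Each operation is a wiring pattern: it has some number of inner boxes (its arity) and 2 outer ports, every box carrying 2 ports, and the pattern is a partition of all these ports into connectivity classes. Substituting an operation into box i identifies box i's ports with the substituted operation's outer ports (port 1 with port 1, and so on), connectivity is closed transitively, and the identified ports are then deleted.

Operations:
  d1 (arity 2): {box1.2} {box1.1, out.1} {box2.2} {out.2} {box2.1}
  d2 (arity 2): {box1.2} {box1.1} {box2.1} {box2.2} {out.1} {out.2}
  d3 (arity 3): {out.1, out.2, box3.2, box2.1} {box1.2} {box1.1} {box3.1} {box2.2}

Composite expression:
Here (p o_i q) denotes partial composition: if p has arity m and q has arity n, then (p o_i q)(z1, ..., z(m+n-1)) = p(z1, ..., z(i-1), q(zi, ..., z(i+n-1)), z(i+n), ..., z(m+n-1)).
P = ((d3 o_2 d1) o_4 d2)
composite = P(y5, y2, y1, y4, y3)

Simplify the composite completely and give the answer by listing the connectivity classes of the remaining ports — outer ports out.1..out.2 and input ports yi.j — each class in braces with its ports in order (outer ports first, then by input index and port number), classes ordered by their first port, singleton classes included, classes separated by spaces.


{out.1, out.2, y2.1} {y1.1} {y1.2} {y2.2} {y3.1} {y3.2} {y4.1} {y4.2} {y5.1} {y5.2}


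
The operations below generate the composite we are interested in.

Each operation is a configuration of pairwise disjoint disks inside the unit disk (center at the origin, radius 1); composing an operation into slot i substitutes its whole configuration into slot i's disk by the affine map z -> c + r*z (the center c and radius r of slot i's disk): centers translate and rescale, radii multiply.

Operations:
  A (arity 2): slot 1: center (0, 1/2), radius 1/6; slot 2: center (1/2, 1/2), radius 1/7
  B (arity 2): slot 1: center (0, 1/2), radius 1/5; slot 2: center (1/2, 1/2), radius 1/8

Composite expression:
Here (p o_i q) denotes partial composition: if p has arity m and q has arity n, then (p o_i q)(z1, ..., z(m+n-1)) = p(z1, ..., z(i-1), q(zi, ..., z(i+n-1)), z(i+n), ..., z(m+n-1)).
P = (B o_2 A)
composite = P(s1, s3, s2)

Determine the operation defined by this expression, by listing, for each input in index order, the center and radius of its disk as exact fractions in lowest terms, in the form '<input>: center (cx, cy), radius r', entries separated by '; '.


s1: center (0, 1/2), radius 1/5; s2: center (9/16, 9/16), radius 1/56; s3: center (1/2, 9/16), radius 1/48

Follow each s-input down from B: c' goes to c + r*c', radius to r*r'.
s1: after 1 affine step, its disk has center (0, 1/2), radius 1/5
s3: after 2 affine steps, its disk has center (1/2, 9/16), radius 1/48
s2: after 2 affine steps, its disk has center (9/16, 9/16), radius 1/56


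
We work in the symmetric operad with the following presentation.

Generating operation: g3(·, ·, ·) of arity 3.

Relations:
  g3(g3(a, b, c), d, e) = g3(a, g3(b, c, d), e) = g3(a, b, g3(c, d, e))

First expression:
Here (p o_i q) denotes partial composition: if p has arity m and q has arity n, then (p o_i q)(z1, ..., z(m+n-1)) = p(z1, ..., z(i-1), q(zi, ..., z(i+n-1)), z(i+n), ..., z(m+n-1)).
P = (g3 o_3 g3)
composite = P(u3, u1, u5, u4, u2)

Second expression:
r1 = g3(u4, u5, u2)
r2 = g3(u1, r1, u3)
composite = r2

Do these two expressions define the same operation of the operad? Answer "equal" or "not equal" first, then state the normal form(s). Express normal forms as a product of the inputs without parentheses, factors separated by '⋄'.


not equal — first u3 ⋄ u1 ⋄ u5 ⋄ u4 ⋄ u2, second u1 ⋄ u4 ⋄ u5 ⋄ u2 ⋄ u3

Reducing the first expression gives u3 ⋄ u1 ⋄ u5 ⋄ u4 ⋄ u2
Reducing the second expression gives u1 ⋄ u4 ⋄ u5 ⋄ u2 ⋄ u3
Different reductions; not equal.


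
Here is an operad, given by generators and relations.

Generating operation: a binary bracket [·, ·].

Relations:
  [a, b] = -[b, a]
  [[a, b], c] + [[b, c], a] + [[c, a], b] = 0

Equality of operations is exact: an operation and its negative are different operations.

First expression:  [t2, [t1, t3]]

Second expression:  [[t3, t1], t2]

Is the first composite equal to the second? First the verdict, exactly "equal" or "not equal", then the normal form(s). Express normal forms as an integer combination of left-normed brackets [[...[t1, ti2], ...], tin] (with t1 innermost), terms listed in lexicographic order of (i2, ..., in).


equal — both sides give -[[t1, t3], t2]

In normal form, the first expression is -[[t1, t3], t2]
In normal form, the second expression is -[[t1, t3], t2]
Same normal form: equal.


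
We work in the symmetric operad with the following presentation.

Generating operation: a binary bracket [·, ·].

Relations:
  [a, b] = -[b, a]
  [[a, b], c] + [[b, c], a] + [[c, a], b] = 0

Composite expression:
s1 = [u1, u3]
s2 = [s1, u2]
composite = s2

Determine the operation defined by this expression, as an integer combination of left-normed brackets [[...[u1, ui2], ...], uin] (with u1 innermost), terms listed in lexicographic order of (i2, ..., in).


[[u1, u3], u2]


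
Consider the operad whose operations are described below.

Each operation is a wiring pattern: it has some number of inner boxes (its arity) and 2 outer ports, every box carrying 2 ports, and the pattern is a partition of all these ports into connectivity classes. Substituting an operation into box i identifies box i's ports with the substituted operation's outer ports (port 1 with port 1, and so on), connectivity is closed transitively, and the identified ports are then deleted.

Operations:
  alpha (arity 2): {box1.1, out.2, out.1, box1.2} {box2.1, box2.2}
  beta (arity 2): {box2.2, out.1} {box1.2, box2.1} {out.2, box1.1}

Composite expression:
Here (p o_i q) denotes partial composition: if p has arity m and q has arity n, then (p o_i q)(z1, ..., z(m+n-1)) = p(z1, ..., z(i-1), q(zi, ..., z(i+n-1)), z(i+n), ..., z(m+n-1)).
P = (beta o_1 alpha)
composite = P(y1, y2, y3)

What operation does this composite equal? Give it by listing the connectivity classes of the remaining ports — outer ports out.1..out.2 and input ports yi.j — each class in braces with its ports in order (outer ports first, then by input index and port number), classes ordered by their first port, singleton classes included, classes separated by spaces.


{out.1, y3.2} {out.2, y1.1, y1.2, y3.1} {y2.1, y2.2}

After gluing at beta, chains via deleted ports link the y-ports.
alpha over (y1, y2) gives {out.1, out.2, y1.1, y1.2} {y2.1, y2.2}, out.j being that stage's outer ports
beta over (y1, y2, y3) gives {out.1, y3.2} {out.2, y1.1, y1.2, y3.1} {y2.1, y2.2}, out.j being that stage's outer ports


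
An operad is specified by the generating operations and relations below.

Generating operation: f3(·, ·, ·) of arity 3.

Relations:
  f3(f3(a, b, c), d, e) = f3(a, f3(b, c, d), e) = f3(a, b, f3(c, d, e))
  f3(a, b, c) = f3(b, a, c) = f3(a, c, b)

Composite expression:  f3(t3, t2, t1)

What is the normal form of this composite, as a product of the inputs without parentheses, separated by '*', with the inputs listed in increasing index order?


t1 * t2 * t3

Any arrangement under f3 is one operation, so sort the t-inputs.
f3(t3, t2, t1) linearizes to t3 * t2 * t1
sorting the factors by input index: t1 * t2 * t3


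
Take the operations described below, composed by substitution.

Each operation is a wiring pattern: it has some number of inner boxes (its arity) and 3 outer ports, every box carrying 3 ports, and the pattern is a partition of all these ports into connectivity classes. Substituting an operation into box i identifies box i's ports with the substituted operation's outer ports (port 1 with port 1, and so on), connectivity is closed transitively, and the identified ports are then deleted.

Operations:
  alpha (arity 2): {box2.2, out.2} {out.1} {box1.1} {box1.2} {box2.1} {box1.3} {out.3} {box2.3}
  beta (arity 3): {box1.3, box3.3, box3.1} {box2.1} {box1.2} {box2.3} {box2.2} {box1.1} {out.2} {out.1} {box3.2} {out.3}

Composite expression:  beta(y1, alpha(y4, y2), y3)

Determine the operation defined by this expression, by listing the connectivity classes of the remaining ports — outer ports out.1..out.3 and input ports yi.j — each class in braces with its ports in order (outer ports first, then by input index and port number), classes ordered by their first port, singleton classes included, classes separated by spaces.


{out.1} {out.2} {out.3} {y1.1} {y1.2} {y1.3, y3.1, y3.3} {y2.1} {y2.2} {y2.3} {y3.2} {y4.1} {y4.2} {y4.3}

Reachability decides: close wires over beta-identified ports.
through alpha, on inputs (y4, y2): {out.1} {out.2, y2.2} {out.3} {y2.1} {y2.3} {y4.1} {y4.2} {y4.3} (out.j = stage outer ports)
through beta, on inputs (y1, y4, y2, y3): {out.1} {out.2} {out.3} {y1.1} {y1.2} {y1.3, y3.1, y3.3} {y2.1} {y2.2} {y2.3} {y3.2} {y4.1} {y4.2} {y4.3} (out.j = stage outer ports)


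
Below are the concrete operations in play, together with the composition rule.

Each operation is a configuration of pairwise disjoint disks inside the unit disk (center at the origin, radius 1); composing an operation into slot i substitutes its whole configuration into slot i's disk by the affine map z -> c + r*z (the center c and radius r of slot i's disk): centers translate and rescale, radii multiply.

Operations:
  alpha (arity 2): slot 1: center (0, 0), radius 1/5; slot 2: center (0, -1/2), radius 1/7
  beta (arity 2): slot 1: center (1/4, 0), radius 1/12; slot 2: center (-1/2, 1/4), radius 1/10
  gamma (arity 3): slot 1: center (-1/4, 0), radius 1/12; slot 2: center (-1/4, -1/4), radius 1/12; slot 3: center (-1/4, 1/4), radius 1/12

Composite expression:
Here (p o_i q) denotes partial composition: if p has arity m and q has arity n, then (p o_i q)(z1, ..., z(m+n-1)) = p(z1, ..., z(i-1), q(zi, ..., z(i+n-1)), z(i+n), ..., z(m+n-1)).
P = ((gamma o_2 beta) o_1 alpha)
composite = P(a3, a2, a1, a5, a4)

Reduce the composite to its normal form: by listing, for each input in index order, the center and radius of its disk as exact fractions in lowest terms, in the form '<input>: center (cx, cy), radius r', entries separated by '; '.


a1: center (-11/48, -1/4), radius 1/144; a2: center (-1/4, -1/24), radius 1/84; a3: center (-1/4, 0), radius 1/60; a4: center (-1/4, 1/4), radius 1/12; a5: center (-7/24, -11/48), radius 1/120

Each a-disk chains the slot maps above it in gamma; radii multiply.
a3: after 2 affine steps, its disk has center (-1/4, 0), radius 1/60
a2: after 2 affine steps, its disk has center (-1/4, -1/24), radius 1/84
a1: after 2 affine steps, its disk has center (-11/48, -1/4), radius 1/144
a5: after 2 affine steps, its disk has center (-7/24, -11/48), radius 1/120
a4: after 1 affine step, its disk has center (-1/4, 1/4), radius 1/12


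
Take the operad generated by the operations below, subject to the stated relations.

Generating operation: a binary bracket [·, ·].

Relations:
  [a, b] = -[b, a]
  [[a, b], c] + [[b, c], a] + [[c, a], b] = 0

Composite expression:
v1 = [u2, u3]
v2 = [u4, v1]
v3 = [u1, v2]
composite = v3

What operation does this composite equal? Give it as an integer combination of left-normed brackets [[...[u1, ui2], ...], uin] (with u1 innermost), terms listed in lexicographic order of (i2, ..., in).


-[[[u1, u2], u3], u4] + [[[u1, u3], u2], u4] + [[[u1, u4], u2], u3] - [[[u1, u4], u3], u2]

Antisymmetry and Jacobi reduce to u1-anchored left-normed brackets.
Composite bracket: [u1, [u4, [u2, u3]]]
Under [a, b] = ab - ba we get 8 signed associative words (2^3 = 8).
Collect the words opening with u1:
  sign of u1u2u3u4 is -1, so it contributes -[[[u1, u2], u3], u4]
  sign of u1u3u2u4 is +1, so it contributes +[[[u1, u3], u2], u4]
  sign of u1u4u2u3 is +1, so it contributes +[[[u1, u4], u2], u3]
  sign of u1u4u3u2 is -1, so it contributes -[[[u1, u4], u3], u2]


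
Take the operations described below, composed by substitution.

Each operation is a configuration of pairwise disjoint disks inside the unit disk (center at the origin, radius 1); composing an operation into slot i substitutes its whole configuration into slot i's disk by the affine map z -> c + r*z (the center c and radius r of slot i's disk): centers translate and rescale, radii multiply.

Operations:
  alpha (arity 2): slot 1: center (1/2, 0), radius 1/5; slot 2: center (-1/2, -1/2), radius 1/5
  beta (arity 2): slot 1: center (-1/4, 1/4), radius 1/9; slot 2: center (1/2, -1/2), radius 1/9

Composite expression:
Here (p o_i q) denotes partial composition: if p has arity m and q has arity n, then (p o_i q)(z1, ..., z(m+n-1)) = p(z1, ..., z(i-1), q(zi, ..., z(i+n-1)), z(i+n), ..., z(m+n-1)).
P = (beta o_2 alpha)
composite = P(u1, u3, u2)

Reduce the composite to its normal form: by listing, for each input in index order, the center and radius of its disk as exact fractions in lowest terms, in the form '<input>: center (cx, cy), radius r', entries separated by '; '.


u1: center (-1/4, 1/4), radius 1/9; u2: center (4/9, -5/9), radius 1/45; u3: center (5/9, -1/2), radius 1/45

Below beta, radii multiply path by path; the u-disk centers shift.
tracing u1 down its 1-map path: center (-1/4, 1/4), radius 1/9
tracing u3 down its 2-map path: center (5/9, -1/2), radius 1/45
tracing u2 down its 2-map path: center (4/9, -5/9), radius 1/45


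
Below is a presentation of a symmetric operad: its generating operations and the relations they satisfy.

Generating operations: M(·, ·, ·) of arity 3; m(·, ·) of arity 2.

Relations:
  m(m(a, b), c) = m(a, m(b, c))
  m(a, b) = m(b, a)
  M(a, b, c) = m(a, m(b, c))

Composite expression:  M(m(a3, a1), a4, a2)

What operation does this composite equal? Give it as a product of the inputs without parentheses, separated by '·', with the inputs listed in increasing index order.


a1 · a2 · a3 · a4

Key point: M commutes, so take the a-inputs in any fixed order.
m(a3, a1) reduces to a3 · a1
M(m(a3, a1), a4, a2) reduces to a3 · a1 · a4 · a2
the factors in increasing index order: a1 · a2 · a3 · a4


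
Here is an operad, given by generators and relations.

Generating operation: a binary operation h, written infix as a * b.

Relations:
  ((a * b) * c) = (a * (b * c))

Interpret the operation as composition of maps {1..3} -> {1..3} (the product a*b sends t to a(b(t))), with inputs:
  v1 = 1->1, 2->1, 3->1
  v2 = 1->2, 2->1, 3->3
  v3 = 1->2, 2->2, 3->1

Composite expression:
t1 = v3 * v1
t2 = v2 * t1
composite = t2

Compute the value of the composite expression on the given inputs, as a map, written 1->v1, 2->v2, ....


1->1, 2->1, 3->1

(v3 * v1) = 1->2, 2->2, 3->2
(v2 * (v3 * v1)) = 1->1, 2->1, 3->1


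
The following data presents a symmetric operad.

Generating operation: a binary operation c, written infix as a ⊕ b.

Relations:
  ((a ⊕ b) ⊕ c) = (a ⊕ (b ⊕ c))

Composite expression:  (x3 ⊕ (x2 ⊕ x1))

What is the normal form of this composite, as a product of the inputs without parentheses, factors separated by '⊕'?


x3 ⊕ x2 ⊕ x1

Every regrouping of c is equal, so read the x-inputs in written order.
(x2 ⊕ x1) unparenthesizes to x2 ⊕ x1
(x3 ⊕ (x2 ⊕ x1)) unparenthesizes to x3 ⊕ x2 ⊕ x1


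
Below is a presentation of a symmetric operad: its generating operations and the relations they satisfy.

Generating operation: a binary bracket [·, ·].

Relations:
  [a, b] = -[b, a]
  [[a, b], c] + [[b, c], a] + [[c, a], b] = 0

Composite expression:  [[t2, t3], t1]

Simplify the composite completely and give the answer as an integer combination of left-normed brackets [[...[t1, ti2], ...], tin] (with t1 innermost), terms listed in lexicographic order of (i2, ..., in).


-[[t1, t2], t3] + [[t1, t3], t2]

Antisymmetry and Jacobi reduce to t1-anchored left-normed brackets.
Composite bracket: [[t2, t3], t1]
Full expansion: 4 signed words from ab - ba (2^2 = 4).
Words beginning with t1 determine it all:
  the word t1t2t3 carries sign -1 and contributes -[[t1, t2], t3]
  the word t1t3t2 carries sign +1 and contributes +[[t1, t3], t2]


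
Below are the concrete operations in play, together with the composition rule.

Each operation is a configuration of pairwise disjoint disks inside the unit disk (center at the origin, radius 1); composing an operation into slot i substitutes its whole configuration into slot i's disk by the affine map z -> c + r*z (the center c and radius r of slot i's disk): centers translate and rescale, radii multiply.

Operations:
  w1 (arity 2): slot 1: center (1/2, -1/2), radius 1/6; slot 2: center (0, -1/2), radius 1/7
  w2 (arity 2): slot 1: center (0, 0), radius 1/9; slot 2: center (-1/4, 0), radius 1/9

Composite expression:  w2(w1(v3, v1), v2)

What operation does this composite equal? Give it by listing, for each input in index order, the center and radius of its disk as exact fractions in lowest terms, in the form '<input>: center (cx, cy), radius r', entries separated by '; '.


Below w2, radii multiply path by path; the v-disk centers shift.
v3: after 2 affine steps, its disk has center (1/18, -1/18), radius 1/54
v1: after 2 affine steps, its disk has center (0, -1/18), radius 1/63
v2: after 1 affine step, its disk has center (-1/4, 0), radius 1/9

v1: center (0, -1/18), radius 1/63; v2: center (-1/4, 0), radius 1/9; v3: center (1/18, -1/18), radius 1/54
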